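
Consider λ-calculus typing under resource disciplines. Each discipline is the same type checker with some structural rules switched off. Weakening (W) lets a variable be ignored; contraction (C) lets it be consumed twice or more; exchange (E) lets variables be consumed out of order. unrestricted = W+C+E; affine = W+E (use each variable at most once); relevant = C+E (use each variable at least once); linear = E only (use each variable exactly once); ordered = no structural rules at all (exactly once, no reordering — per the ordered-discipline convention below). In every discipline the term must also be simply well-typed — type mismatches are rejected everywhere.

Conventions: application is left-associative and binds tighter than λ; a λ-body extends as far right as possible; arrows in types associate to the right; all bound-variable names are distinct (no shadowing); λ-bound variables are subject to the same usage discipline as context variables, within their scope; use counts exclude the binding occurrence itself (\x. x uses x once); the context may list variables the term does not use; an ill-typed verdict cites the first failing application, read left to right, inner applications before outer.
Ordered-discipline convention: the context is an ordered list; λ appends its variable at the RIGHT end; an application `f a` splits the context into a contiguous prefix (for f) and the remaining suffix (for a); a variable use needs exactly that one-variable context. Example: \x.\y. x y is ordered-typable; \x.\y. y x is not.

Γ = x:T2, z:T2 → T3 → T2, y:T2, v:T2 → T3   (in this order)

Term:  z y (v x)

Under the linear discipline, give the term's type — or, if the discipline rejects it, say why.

term : T2
variable uses: x ×1; z ×1; y ×1; v ×1
left-to-right use order: z, y, v, x
typing: ✓ — T2
summary: ordered ✗ | linear ✓ | affine ✓ | relevant ✓ | unrestricted ✓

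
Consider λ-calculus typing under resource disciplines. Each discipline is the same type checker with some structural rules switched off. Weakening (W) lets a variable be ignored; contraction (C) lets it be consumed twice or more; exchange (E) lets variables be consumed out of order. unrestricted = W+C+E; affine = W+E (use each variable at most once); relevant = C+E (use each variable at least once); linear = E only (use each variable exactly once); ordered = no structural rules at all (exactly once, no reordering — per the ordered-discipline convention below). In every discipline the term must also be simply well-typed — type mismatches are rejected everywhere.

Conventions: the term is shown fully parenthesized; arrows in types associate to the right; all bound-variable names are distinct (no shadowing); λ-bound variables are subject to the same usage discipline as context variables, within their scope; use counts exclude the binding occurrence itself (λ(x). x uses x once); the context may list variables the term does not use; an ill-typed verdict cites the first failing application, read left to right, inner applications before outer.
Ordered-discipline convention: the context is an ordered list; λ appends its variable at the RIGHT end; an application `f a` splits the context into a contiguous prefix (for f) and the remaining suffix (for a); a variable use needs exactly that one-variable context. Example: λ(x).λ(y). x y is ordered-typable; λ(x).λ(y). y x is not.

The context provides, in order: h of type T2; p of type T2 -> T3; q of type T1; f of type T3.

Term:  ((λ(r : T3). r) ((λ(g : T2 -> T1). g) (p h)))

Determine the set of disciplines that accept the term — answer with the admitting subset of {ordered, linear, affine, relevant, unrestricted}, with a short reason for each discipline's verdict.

admitted in: none
use counts: h: 1; p: 1; q: 0; f: 0; r (λ-bound): 1; g (λ-bound): 1
order of uses: r, g, p, h
typing: ill-typed: an application expects T2 -> T1 but receives T3
ordered: ✗ — a type mismatch blocks all five
linear: ✗ — the type mismatch rejects it
affine: ✗ — not simply typable
relevant: ✗ — fails simple typing
unrestricted: ✗ — a type mismatch blocks all five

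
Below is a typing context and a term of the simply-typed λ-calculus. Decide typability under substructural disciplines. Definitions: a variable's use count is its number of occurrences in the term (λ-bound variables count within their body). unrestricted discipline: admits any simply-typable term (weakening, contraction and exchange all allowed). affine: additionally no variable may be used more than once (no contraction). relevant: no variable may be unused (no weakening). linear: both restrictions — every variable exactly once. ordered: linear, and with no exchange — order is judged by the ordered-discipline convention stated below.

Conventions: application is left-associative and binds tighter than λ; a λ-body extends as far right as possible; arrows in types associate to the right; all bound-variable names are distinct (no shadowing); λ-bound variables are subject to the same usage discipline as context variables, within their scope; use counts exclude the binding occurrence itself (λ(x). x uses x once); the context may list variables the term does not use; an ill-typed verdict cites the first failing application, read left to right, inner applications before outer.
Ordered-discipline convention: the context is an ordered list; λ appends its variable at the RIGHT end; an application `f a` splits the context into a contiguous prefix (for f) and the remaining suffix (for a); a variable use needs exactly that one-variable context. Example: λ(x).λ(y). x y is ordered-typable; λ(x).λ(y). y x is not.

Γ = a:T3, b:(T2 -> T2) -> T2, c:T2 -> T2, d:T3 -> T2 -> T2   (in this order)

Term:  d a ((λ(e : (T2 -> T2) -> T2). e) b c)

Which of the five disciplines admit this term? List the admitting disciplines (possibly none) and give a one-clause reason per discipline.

accepted by: linear, affine, relevant, unrestricted
counts: a ×1; b ×1; c ×1; d ×1; e (bound) ×1
use order (left to right): d, a, e, b, c
typing: well-typed at T2
ordered: ✗ — no contiguous prefix/suffix split fits d, a, e, b, c
linear: ✓ — each of a, b, c, d, e used exactly once
affine: ✓ — a, b, c, d, e: no repeats, contraction unneeded
relevant: ✓ — none of a, b, c, d, e goes unused
unrestricted: ✓ — type-checks (T2) and nothing is barred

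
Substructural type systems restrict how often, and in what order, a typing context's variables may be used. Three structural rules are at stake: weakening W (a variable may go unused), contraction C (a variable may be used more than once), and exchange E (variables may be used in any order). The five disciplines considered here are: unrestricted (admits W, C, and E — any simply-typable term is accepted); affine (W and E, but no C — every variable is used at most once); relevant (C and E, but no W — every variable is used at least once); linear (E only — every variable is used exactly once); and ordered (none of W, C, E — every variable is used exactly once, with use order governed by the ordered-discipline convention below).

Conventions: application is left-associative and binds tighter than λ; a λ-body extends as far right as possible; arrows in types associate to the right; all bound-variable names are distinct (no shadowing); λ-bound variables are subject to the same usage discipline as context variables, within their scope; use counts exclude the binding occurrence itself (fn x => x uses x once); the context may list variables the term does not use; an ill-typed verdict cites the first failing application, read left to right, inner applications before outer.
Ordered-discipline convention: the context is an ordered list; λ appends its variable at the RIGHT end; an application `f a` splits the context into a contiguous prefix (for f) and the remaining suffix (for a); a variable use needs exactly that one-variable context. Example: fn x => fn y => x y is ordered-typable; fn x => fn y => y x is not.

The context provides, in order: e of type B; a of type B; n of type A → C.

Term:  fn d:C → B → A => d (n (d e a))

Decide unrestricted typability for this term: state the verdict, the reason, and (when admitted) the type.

no — a type mismatch blocks all five
variable uses: e ×1; a ×1; n ×1; d (λ-bound) ×2
use order (left to right): d, n, d, e, a
typing: ill-typed: an application expects C but receives B
across the five disciplines: ordered ✗, linear ✗, affine ✗, relevant ✗, unrestricted ✗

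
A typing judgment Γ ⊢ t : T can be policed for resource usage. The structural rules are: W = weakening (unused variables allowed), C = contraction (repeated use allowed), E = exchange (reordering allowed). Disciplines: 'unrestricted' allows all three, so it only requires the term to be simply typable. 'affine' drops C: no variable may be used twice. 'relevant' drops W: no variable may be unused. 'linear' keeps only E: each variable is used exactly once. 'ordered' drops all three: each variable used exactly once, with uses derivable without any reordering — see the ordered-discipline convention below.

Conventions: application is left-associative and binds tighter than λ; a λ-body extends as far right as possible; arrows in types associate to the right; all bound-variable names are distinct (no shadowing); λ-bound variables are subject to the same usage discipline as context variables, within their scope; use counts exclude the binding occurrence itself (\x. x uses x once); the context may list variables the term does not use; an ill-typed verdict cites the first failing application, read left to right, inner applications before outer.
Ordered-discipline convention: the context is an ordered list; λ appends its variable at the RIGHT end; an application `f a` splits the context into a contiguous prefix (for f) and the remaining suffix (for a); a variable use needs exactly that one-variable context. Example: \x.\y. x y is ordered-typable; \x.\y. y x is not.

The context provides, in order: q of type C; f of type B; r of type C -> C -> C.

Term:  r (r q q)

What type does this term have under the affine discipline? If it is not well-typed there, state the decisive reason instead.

not well-typed under affine — q ×2, r ×2 used more than once (contraction)
counts: q ×2, f ×0, r ×2
order of uses: r, r, q, q
typing: ✓ — C -> C
all disciplines: ordered ✗, linear ✗, affine ✗, relevant ✗, unrestricted ✓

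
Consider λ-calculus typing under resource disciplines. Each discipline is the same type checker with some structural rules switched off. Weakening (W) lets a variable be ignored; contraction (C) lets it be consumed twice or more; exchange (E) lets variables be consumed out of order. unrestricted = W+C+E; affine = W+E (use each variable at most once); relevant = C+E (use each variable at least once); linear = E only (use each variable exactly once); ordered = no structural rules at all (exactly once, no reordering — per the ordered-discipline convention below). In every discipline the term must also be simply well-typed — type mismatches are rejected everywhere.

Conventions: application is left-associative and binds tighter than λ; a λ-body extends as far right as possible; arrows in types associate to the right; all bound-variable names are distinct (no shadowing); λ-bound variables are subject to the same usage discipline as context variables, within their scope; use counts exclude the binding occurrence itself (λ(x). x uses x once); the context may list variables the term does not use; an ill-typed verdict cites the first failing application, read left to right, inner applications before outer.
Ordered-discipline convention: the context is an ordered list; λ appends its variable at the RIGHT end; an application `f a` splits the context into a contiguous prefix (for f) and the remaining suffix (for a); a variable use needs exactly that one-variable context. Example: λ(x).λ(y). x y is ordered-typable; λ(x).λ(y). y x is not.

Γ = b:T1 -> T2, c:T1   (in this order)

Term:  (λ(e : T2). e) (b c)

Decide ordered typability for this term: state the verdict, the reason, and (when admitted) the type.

yes — single-use (b, c, e), ordered derivation ok; term : T2
use counts: b=1; c=1; e [bound]=1
order of uses: e, b, c
typing: the term checks, with type T2
per-discipline verdicts: ordered ✓ · linear ✓ · affine ✓ · relevant ✓ · unrestricted ✓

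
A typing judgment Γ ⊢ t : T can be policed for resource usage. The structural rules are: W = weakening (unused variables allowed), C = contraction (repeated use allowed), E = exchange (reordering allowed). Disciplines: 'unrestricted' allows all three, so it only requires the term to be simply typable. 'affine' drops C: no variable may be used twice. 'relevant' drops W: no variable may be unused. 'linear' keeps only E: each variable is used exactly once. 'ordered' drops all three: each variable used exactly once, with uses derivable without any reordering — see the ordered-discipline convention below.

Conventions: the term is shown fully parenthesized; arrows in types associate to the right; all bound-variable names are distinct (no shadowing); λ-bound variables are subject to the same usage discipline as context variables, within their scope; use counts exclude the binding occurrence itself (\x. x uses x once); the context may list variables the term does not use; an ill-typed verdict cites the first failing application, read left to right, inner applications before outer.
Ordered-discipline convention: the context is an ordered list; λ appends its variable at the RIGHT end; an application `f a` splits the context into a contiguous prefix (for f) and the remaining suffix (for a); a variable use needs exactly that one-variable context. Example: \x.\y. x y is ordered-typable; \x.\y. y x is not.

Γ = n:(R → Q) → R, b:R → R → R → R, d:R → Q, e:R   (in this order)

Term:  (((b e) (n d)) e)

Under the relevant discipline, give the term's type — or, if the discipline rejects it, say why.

term : R
usage: n=1; b=1; d=1; e=2
left-to-right use order: b, e, n, d, e
typing: well-typed at R
per-discipline verdicts: ordered ✗ | linear ✗ | affine ✗ | relevant ✓ | unrestricted ✓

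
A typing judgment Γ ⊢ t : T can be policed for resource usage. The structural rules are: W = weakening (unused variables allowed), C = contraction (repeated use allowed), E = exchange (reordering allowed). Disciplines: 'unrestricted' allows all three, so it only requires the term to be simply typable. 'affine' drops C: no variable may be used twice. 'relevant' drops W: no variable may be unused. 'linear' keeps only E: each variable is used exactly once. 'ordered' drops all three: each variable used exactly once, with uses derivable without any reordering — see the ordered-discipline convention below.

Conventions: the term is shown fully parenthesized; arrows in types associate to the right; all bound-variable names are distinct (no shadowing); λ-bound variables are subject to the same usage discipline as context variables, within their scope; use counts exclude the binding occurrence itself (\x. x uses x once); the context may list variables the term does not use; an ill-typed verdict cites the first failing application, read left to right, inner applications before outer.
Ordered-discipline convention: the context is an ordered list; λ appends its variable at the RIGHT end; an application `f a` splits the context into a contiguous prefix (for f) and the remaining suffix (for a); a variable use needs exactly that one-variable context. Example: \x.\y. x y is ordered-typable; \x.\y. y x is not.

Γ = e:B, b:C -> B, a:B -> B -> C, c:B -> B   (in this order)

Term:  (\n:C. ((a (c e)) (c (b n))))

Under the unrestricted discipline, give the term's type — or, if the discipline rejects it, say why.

term : C -> C
variable uses: e: 1, b: 1, a: 1, c: 2, n [bound]: 1
order of uses: a, c, e, c, b, n
typing: well-typed at C -> C
across the five disciplines: ordered ✗; linear ✗; affine ✗; relevant ✓; unrestricted ✓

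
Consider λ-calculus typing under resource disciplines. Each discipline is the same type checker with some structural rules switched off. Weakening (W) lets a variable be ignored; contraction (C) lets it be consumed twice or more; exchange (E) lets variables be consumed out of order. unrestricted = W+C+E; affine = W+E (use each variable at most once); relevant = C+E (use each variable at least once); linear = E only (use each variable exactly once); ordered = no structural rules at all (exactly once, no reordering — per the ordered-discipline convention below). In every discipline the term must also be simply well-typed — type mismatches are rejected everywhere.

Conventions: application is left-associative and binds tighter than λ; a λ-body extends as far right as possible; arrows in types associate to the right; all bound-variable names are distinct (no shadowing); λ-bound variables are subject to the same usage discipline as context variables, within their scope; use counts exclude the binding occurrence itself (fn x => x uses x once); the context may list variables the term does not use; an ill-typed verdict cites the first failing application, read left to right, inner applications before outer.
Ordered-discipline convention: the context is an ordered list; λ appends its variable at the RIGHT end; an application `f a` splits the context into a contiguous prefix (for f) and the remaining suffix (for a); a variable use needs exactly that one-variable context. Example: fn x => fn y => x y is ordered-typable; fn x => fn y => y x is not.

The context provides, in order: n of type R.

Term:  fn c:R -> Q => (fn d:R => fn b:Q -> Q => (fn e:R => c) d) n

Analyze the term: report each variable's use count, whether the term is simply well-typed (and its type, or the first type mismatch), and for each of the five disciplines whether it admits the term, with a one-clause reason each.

usage: n ×1, c [bound] ×1, d [bound] ×1, b [bound] ×0, e [bound] ×0
use order (left to right): c, d, n
typing: the term checks, with type (R -> Q) -> (Q -> Q) -> R -> Q
ordered: ✗ — unused: b, e — weakening required
linear: ✗ — unused: b, e — weakening required
affine: ✓ — none of n, c, d, b, e used more than once
relevant: ✗ — unused: b, e — weakening required
unrestricted: ✓ — typability at (R -> Q) -> (Q -> Q) -> R -> Q is all that's needed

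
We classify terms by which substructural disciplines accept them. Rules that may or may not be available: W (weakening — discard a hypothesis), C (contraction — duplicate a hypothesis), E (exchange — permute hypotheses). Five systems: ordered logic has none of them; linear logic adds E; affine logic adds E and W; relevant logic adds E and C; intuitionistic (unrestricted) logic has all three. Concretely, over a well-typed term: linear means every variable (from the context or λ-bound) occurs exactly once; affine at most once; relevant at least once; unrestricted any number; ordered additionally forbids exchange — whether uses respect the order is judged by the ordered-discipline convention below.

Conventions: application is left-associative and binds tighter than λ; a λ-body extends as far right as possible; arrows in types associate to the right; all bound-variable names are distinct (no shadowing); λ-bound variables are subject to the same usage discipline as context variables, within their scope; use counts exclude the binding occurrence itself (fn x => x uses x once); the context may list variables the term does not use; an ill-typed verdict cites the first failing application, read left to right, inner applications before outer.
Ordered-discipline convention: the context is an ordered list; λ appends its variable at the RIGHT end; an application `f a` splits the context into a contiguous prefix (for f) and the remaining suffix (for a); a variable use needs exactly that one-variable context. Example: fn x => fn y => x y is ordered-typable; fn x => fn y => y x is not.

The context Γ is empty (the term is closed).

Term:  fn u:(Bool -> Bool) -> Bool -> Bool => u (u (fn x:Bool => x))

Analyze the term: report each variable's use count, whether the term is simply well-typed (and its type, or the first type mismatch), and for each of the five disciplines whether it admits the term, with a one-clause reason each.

usage: u (bound)=2, x (bound)=1
uses in reading order: u, u, x
typing: the term checks, with type ((Bool -> Bool) -> Bool -> Bool) -> Bool -> Bool
ordered: ✗, repeated use of u ×2
linear: ✗, repeated use of u ×2
affine: ✗, repeated use of u ×2
relevant: ✓, every one of u, x appears
unrestricted: ✓, well-typed at ((Bool -> Bool) -> Bool -> Bool) -> Bool -> Bool; no restrictions here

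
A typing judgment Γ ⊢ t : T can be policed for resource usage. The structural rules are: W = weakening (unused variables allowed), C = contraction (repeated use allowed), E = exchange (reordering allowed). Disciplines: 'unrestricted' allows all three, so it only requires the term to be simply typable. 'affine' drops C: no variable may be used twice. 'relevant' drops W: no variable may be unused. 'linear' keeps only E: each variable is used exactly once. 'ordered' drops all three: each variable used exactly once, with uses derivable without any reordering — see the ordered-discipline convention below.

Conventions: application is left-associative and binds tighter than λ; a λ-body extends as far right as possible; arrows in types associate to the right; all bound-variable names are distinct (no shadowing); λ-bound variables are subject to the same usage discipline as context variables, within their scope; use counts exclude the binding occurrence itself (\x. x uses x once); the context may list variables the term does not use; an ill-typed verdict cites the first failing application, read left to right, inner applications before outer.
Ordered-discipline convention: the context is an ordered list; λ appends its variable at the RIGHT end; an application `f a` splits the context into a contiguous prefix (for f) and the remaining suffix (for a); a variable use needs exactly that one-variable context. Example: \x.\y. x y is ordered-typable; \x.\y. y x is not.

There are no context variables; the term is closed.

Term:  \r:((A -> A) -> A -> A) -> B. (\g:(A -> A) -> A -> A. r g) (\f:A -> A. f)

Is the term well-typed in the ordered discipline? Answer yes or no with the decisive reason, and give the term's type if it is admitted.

yes — r, g, f: once each, no exchange needed; term : (((A -> A) -> A -> A) -> B) -> B
use counts: r (λ-bound) ×1; g (λ-bound) ×1; f (λ-bound) ×1
use order (left to right): r, g, f
typing: well-typed — term : (((A -> A) -> A -> A) -> B) -> B
all disciplines: ordered ✓ · linear ✓ · affine ✓ · relevant ✓ · unrestricted ✓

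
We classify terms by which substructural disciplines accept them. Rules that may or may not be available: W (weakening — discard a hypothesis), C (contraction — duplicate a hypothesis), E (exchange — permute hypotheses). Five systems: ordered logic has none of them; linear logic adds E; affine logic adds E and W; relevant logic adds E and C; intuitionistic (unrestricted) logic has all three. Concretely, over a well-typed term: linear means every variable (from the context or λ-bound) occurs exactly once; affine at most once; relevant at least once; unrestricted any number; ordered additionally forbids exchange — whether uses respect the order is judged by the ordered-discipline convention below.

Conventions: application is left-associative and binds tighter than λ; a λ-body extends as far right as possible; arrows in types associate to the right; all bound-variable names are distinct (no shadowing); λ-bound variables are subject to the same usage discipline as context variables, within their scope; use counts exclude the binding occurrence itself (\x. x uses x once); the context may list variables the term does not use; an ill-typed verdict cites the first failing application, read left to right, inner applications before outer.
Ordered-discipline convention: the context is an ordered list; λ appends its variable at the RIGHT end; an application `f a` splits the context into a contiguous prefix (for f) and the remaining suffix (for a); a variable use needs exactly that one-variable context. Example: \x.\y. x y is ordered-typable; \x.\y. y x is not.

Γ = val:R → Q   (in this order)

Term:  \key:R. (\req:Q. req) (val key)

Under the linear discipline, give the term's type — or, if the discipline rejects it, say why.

term : R → Q
usage: val: 1; key (bound): 1; req (bound): 1
use order (left to right): req, val, key
typing: ✓ — R → Q
across the five disciplines: ordered ✓, linear ✓, affine ✓, relevant ✓, unrestricted ✓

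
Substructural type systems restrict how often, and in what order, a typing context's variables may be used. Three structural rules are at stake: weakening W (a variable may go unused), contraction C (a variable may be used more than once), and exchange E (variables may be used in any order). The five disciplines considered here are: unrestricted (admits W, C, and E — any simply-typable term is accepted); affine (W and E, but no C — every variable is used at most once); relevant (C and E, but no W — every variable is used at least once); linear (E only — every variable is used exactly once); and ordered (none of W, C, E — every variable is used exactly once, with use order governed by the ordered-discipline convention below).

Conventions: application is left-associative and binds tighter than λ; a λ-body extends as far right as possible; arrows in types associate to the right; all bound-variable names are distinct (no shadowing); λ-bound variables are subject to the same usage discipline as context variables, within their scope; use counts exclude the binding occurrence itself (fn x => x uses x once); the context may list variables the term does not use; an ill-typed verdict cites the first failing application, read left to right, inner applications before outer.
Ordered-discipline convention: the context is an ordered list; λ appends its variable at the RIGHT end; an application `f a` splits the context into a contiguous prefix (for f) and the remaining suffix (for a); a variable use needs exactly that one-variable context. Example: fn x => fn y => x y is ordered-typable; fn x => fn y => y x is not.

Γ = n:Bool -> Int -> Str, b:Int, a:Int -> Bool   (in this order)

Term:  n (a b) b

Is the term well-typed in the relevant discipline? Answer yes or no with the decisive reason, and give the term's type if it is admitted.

yes — at least one use each (n, b, a); term : Str
variable uses: n ×1; b ×2; a ×1
left-to-right use order: n, a, b, b
typing: well-typed — term : Str
per-discipline verdicts: ordered ✗ · linear ✗ · affine ✗ · relevant ✓ · unrestricted ✓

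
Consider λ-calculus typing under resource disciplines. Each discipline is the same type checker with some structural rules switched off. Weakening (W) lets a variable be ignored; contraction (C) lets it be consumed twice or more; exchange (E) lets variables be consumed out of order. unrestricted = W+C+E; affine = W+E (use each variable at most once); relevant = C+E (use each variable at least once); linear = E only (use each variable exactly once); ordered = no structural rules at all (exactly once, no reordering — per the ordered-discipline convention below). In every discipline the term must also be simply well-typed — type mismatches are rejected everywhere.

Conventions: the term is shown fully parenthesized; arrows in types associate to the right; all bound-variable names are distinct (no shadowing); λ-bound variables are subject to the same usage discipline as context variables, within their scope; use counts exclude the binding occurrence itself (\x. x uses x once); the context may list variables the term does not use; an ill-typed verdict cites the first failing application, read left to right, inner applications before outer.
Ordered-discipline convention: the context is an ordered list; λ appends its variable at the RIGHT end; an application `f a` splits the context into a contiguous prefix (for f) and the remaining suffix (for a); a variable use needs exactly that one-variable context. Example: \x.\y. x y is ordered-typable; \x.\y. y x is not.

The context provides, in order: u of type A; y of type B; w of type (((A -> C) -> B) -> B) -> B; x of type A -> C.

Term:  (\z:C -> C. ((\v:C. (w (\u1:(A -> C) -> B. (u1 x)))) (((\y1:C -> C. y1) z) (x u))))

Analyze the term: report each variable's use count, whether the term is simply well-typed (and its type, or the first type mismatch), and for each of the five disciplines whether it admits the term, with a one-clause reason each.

usage: u: 1×, y: 0×, w: 1×, x: 2×, z (bound): 1×, v (bound): 0×, u1 (bound): 1×, y1 (bound): 1×
uses in reading order: w, u1, x, y1, z, x, u
typing: the term checks, with type (C -> C) -> B
ordered: ✗, needs contraction — x ×2; y, v never used (weakening)
linear: ✗, needs contraction — x ×2; y, v never used (weakening)
affine: ✗, needs contraction — x ×2
relevant: ✗, y, v never used (weakening)
unrestricted: ✓, well-typed at (C -> C) -> B; no restrictions here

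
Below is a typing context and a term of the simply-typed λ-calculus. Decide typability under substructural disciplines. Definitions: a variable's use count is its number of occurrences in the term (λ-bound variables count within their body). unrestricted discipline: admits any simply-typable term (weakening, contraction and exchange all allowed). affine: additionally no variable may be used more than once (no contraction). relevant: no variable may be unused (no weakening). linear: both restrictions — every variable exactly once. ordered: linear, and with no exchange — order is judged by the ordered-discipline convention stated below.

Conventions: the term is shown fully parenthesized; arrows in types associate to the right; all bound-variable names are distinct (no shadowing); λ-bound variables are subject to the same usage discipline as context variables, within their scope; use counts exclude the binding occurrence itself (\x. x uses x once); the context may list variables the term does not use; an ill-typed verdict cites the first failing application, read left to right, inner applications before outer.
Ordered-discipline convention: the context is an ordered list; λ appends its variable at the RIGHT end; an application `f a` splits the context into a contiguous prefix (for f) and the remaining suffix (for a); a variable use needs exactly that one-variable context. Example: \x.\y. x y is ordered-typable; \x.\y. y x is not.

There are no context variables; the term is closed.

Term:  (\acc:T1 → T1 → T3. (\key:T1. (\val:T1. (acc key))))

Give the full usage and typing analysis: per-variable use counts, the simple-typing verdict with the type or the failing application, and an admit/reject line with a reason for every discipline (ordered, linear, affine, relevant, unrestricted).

use counts: acc (λ-bound): 1; key (λ-bound): 1; val (λ-bound): 0
uses in reading order: acc, key
typing: the term checks, with type (T1 → T1 → T3) → T1 → T1 → T1 → T3
ordered ✗ (needs weakening: val unused)
linear ✗ (needs weakening: val unused)
affine ✓ (no duplicate uses among acc, key, val)
relevant ✗ (needs weakening: val unused)
unrestricted ✓ (simply typable at (T1 → T1 → T3) → T1 → T1 → T1 → T3; W, C, E all held)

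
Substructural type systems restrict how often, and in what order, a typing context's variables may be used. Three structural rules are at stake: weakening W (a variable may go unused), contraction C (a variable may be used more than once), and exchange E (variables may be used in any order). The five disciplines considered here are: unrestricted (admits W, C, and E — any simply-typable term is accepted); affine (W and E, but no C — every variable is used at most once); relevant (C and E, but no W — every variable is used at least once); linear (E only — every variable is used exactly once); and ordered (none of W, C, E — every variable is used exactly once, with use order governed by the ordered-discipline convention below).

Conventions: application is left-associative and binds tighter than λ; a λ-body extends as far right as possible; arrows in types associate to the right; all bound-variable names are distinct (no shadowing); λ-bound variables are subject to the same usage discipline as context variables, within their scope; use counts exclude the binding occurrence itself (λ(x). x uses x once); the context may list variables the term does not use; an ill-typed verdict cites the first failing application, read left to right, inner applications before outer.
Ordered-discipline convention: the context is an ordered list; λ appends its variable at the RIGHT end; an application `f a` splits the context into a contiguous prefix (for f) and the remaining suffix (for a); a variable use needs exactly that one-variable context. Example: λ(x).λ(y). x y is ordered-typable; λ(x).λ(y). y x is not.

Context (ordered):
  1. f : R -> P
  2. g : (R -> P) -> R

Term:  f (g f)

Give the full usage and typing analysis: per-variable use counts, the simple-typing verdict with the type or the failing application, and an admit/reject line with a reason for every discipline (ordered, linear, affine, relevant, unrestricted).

use counts: f: 2, g: 1
order of uses: f, g, f
typing: well-typed at P
ordered: ✗, repeated use of f ×2
linear: ✗, repeated use of f ×2
affine: ✗, repeated use of f ×2
relevant: ✓, at least one use each (f, g)
unrestricted: ✓, simply typable at P; W, C, E all held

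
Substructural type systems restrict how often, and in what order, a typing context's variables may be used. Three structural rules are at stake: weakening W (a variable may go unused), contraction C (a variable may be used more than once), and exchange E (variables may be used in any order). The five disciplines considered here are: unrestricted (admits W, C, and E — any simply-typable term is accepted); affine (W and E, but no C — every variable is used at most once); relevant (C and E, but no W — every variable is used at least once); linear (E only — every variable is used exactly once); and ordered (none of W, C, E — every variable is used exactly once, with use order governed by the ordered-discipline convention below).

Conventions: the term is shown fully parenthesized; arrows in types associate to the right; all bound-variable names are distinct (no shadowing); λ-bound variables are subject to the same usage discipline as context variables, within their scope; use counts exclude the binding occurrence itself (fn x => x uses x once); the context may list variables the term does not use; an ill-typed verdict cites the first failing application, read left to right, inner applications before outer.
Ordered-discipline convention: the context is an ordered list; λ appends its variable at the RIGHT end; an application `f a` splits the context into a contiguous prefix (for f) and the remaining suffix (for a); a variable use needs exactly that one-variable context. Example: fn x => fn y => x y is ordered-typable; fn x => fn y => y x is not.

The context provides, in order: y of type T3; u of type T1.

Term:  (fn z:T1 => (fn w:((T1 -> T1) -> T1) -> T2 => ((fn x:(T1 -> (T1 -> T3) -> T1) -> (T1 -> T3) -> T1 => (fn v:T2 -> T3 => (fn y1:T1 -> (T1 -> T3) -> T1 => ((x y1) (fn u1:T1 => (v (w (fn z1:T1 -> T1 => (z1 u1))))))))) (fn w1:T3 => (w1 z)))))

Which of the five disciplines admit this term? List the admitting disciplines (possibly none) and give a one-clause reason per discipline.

admitted by: none
variable uses: y: 0, u: 0, z (λ-bound): 1, w (λ-bound): 1, x (λ-bound): 1, v (λ-bound): 1, y1 (λ-bound): 1, u1 (λ-bound): 1, z1 (λ-bound): 1, w1 (λ-bound): 1
use order (left to right): x, y1, v, w, z1, u1, w1, z
typing: ill-typed: non-arrow in function slot: T3
ordered: ✗, fails simple typing
linear: ✗, a type mismatch blocks all five
affine: ✗, the type mismatch rejects it
relevant: ✗, not simply typable
unrestricted: ✗, fails simple typing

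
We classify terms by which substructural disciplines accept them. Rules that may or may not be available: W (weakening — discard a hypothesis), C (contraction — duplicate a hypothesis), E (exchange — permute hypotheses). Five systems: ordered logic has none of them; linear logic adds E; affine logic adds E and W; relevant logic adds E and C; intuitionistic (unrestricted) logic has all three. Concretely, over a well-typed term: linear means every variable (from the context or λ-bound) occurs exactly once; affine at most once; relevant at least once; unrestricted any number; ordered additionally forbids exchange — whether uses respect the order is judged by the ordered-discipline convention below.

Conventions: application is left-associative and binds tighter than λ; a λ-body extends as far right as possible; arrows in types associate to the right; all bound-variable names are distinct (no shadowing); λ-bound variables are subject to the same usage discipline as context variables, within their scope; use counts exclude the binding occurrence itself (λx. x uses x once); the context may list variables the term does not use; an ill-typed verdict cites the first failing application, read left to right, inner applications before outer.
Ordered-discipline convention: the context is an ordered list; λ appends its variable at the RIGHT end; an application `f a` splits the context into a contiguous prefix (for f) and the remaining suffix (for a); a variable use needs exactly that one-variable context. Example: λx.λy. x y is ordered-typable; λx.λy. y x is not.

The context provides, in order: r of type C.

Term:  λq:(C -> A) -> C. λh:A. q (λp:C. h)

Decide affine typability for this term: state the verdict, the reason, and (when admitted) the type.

yes — at most one use each (r, q, h, p); term : ((C -> A) -> C) -> A -> C
use counts: r: 0, q [bound]: 1, h [bound]: 1, p [bound]: 0
use order (left to right): q, h
typing: the term checks, with type ((C -> A) -> C) -> A -> C
all disciplines: ordered ✗ | linear ✗ | affine ✓ | relevant ✗ | unrestricted ✓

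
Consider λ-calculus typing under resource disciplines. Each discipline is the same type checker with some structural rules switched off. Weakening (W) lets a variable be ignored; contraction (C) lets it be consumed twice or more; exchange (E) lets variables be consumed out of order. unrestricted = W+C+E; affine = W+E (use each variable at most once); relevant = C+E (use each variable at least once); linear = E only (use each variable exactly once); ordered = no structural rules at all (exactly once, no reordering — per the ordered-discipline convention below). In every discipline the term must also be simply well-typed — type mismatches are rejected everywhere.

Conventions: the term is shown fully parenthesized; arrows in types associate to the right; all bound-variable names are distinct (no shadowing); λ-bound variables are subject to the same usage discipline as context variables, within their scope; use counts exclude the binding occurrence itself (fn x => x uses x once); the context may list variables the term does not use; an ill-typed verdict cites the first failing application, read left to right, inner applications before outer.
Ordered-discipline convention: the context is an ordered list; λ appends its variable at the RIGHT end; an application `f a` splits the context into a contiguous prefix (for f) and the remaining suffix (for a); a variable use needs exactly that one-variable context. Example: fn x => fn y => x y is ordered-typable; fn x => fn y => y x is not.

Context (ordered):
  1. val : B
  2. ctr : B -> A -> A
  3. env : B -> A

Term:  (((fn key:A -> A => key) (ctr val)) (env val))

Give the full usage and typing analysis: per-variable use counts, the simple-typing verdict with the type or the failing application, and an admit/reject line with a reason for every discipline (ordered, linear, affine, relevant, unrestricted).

use counts: val: 2; ctr: 1; env: 1; key (bound): 1
order of uses: key, ctr, val, env, val
typing: ✓ — A
ordered: ✗ — uses contraction: val ×2
linear: ✗ — uses contraction: val ×2
affine: ✗ — uses contraction: val ×2
relevant: ✓ — at least one use each (val, ctr, env, key)
unrestricted: ✓ — type-checks (A) and nothing is barred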